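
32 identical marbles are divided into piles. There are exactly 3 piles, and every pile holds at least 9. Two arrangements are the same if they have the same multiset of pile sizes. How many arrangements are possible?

5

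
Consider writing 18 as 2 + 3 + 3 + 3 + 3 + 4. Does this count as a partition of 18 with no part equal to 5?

The parts sum to 18, and the condition 'no summand equals 5' holds.

Yes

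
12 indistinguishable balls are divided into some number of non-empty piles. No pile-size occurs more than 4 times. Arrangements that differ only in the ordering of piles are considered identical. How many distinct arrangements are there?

60

There are too many to list fully; the first 12 (by largest part) are:
12
11,1
10,2
10,1,1
9,3
9,2,1
9,1,1,1
8,4
8,3,1
8,2,2
8,2,1,1
8,1,1,1,1
…and 48 more, for 60 total.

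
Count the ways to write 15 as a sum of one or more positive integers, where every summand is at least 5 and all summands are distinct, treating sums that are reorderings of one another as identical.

4

They are:
15
10, 5
9, 6
8, 7
That's 4 in total.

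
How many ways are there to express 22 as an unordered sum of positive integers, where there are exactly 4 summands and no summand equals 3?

54

A partial list (first 12 by largest part):
1+1+1+19
1+1+2+18
1+2+2+17
1+1+4+16
2+2+2+16
1+1+5+15
1+2+4+15
1+1+6+14
1+2+5+14
2+2+4+14
1+1+7+13
1+2+6+13
…and 42 more, for 54 total.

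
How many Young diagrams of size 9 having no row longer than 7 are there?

28

There are too many to list fully; the first 12 (by largest part) are:
2+7
1+1+7
3+6
1+2+6
1+1+1+6
4+5
1+3+5
2+2+5
1+1+2+5
1+1+1+1+5
1+4+4
2+3+4
…and 16 more, for 28 total.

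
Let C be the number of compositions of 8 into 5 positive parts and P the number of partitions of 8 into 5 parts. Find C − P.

Ordered (compositions into 5 parts): C(7,4) = 35.
Partitions of 8 into exactly 5 parts: 3.
Difference: 35 − 3 = 32.

32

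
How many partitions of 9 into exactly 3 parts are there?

7

They are:
7, 1, 1
6, 2, 1
5, 3, 1
5, 2, 2
4, 4, 1
4, 3, 2
3, 3, 3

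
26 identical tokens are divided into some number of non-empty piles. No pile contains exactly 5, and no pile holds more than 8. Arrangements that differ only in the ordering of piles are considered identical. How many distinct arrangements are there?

772

There are 772 such partitions.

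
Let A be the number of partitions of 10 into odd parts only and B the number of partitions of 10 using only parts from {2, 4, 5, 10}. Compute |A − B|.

Partitions of 10 into odd parts only: 10.
Partitions of 10 using only parts from {2, 4, 5, 10}: 5.
|10 − 5| = 5.

5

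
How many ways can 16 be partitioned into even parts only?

22

Enumerating:
16
2,14
4,12
2,2,12
6,10
2,4,10
2,2,2,10
8,8
2,6,8
4,4,8
2,2,4,8
2,2,2,2,8
4,6,6
2,2,6,6
2,4,4,6
2,2,2,4,6
2,2,2,2,2,6
4,4,4,4
2,2,4,4,4
2,2,2,2,4,4
2,2,2,2,2,2,4
2,2,2,2,2,2,2,2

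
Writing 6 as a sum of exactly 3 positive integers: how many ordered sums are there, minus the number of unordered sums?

Ordered (compositions into 3 parts): C(5,2) = 10.
Unordered (partitions into 3 parts): 3.
Difference: 10 − 3 = 7.

7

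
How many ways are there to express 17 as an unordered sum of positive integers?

297

Systematic enumeration (by largest part, then next-largest, …) yields 297.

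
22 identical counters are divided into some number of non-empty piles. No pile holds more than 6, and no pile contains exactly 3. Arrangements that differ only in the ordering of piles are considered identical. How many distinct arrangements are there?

A full systematic count gives 156.

156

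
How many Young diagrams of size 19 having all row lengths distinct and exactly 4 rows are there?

18

Listing the qualifying partitions of 19:
1+2+3+13
1+2+4+12
1+2+5+11
1+3+4+11
1+2+6+10
1+3+5+10
2+3+4+10
1+2+7+9
1+3+6+9
1+4+5+9
2+3+5+9
1+3+7+8
1+4+6+8
2+3+6+8
2+4+5+8
1+5+6+7
2+4+6+7
3+4+5+7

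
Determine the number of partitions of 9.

There are too many to list fully; the first 12 (by largest part) are:
9
8+1
7+2
7+1+1
6+3
6+2+1
6+1+1+1
5+4
5+3+1
5+2+2
5+2+1+1
5+1+1+1+1
…and 18 more, for 30 total.

30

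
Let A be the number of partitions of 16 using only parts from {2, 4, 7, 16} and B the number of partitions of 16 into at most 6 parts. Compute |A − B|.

Partitions of 16 using only parts from {2, 4, 7, 16}: 7.
Partitions of 16 into at most 6 parts: 136.
|7 − 136| = 129.

129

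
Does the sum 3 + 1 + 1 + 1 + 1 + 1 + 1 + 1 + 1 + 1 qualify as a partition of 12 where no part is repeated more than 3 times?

No

The parts sum to 12, and the condition 'no summand is used more than 3 times' is violated.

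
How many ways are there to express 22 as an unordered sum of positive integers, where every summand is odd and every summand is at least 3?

Listing the qualifying partitions of 22:
19,3
17,5
15,7
13,9
13,3,3,3
11,11
11,5,3,3
9,7,3,3
9,5,5,3
7,7,5,3
7,5,5,5
7,3,3,3,3,3
5,5,3,3,3,3
That's 13 in total.

13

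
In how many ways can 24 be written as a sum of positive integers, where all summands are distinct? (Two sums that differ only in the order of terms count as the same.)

There are 122 such partitions.

122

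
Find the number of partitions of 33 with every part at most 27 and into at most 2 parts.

The partitions of 33 that satisfy the conditions:
27+6
26+7
25+8
24+9
23+10
22+11
21+12
20+13
19+14
18+15
17+16

11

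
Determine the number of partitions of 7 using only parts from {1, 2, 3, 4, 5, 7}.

14

Listing the qualifying partitions of 7:
7
5,2
5,1,1
4,3
4,2,1
4,1,1,1
3,3,1
3,2,2
3,2,1,1
3,1,1,1,1
2,2,2,1
2,2,1,1,1
2,1,1,1,1,1
1,1,1,1,1,1,1
Counting gives 14.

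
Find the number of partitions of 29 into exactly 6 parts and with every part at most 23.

There are 453 such partitions.

453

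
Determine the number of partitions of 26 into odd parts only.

165

Direct enumeration gives 165 partitions.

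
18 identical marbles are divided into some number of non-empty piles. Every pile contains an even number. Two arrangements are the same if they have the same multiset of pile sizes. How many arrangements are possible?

There are too many to list fully; the first 12 (by largest part) are:
18
16,2
14,4
14,2,2
12,6
12,4,2
12,2,2,2
10,8
10,6,2
10,4,4
10,4,2,2
10,2,2,2,2
…and 18 more, for 30 total.

30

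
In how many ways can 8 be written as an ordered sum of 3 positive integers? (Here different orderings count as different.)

Place 2 bars in the 7 internal gaps of a row of 8 dots: C(7,2) = 21.

21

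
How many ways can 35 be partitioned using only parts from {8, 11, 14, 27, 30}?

2

They are:
27+8
11+8+8+8
Counting gives 2.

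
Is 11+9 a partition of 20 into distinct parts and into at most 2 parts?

The parts sum to 20, and the condition 'all summands are distinct' holds; the condition 'there are at most 2 summands' holds.

Yes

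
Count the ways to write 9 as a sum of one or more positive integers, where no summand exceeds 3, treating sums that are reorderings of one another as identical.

The partitions of 9 that satisfy the conditions:
3+3+3
3+3+2+1
3+3+1+1+1
3+2+2+2
3+2+2+1+1
3+2+1+1+1+1
3+1+1+1+1+1+1
2+2+2+2+1
2+2+2+1+1+1
2+2+1+1+1+1+1
2+1+1+1+1+1+1+1
1+1+1+1+1+1+1+1+1

12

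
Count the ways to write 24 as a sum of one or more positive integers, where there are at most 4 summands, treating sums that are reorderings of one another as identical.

A full systematic count gives 169.

169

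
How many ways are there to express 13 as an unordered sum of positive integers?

101

Systematic enumeration (by largest part, then next-largest, …) yields 101.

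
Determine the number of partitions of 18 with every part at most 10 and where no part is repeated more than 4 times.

221

Direct enumeration gives 221 partitions.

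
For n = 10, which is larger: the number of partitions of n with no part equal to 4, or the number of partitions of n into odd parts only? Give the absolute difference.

Partitions of 10 with no part equal to 4: 31.
Partitions of 10 into odd parts only: 10.
|31 − 10| = 21.

21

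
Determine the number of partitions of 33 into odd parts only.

448

Systematic enumeration (by largest part, then next-largest, …) yields 448.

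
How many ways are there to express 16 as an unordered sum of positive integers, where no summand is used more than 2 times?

Enumerating by decreasing first part gives 89 partitions in all.

89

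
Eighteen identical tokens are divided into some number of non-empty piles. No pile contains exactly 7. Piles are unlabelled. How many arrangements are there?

Enumerating by decreasing first part gives 329 partitions in all.

329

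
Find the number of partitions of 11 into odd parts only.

12

The partitions of 11 that satisfy the conditions:
11
9,1,1
7,3,1
7,1,1,1,1
5,5,1
5,3,3
5,3,1,1,1
5,1,1,1,1,1,1
3,3,3,1,1
3,3,1,1,1,1,1
3,1,1,1,1,1,1,1,1
1,1,1,1,1,1,1,1,1,1,1
That's 12 in total.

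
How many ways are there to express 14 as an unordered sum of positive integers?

135

A full systematic count gives 135.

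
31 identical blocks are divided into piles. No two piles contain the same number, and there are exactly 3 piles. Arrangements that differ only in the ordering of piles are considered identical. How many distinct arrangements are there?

A partial list (first 12 by largest part):
28 + 2 + 1
27 + 3 + 1
26 + 4 + 1
26 + 3 + 2
25 + 5 + 1
25 + 4 + 2
24 + 6 + 1
24 + 5 + 2
24 + 4 + 3
23 + 7 + 1
23 + 6 + 2
23 + 5 + 3
…and 53 more, for 65 total.

65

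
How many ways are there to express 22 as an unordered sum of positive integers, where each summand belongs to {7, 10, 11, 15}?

2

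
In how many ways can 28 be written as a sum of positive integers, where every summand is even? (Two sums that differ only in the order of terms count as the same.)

135

A full systematic count gives 135.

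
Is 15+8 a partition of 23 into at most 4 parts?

Yes

The parts sum to 23, and the condition 'there are at most 4 summands' holds.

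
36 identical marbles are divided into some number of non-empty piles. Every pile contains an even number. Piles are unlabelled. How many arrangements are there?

Direct enumeration gives 385 partitions.

385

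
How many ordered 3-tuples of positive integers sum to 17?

120

By stars and bars with positive parts, the count is C(16,2) = 120.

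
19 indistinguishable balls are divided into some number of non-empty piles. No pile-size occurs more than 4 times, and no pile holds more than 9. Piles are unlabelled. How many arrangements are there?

240

Counting exhaustively, 240 partitions satisfy the conditions.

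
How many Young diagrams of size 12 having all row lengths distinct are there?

The partitions of 12 that satisfy the conditions:
12
1+11
2+10
3+9
1+2+9
4+8
1+3+8
5+7
1+4+7
2+3+7
1+5+6
2+4+6
1+2+3+6
3+4+5
1+2+4+5
Counting gives 15.

15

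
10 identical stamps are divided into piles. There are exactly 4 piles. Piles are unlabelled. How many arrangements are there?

9

Listing the qualifying partitions of 10:
7+1+1+1
6+2+1+1
5+3+1+1
5+2+2+1
4+4+1+1
4+3+2+1
4+2+2+2
3+3+3+1
3+3+2+2
Counting gives 9.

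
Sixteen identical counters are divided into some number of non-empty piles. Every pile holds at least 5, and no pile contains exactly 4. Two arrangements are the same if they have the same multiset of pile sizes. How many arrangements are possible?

6

They are:
16
11,5
10,6
9,7
8,8
6,5,5
Counting gives 6.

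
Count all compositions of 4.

8

Each of the 3 gaps between 4 units is either a break or not: 2^3 = 8.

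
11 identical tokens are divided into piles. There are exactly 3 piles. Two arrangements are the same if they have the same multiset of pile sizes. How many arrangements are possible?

10

They are:
9,1,1
8,2,1
7,3,1
7,2,2
6,4,1
6,3,2
5,5,1
5,4,2
5,3,3
4,4,3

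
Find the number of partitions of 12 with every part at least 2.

They are:
12
2,10
3,9
4,8
2,2,8
5,7
2,3,7
6,6
2,4,6
3,3,6
2,2,2,6
2,5,5
3,4,5
2,2,3,5
4,4,4
2,2,4,4
2,3,3,4
2,2,2,2,4
3,3,3,3
2,2,2,3,3
2,2,2,2,2,2

21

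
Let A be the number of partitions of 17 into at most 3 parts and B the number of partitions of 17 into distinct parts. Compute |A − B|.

5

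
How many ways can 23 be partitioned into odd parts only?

104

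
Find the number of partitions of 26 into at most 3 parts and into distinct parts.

57

A partial list (first 12 by largest part):
26
25+1
24+2
23+3
23+2+1
22+4
22+3+1
21+5
21+4+1
21+3+2
20+6
20+5+1
…and 45 more, for 57 total.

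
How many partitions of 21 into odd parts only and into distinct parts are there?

Enumerating:
21
1, 3, 17
1, 5, 15
1, 7, 13
3, 5, 13
1, 9, 11
3, 7, 11
5, 7, 9
That's 8 in total.

8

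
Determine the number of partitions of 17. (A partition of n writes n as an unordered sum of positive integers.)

297

There are 297 such partitions.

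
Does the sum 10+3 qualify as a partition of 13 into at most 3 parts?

Yes

The parts sum to 13, and the condition 'there are at most 3 summands' holds.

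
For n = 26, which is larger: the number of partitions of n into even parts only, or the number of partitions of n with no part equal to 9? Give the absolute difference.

2038

Partitions of 26 into even parts only: 101.
Partitions of 26 with no part equal to 9: 2139.
|101 − 2139| = 2038.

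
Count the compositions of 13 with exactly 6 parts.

Equivalently, choose which 5 of the 12 gaps become plus signs: C(12,5) = 792.

792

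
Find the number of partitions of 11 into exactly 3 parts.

10

The partitions of 11 that satisfy the conditions:
1, 1, 9
1, 2, 8
1, 3, 7
2, 2, 7
1, 4, 6
2, 3, 6
1, 5, 5
2, 4, 5
3, 3, 5
3, 4, 4
Counting gives 10.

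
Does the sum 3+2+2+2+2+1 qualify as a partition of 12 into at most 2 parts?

No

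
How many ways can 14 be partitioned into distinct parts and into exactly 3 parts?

The partitions of 14 that satisfy the conditions:
11+2+1
10+3+1
9+4+1
9+3+2
8+5+1
8+4+2
7+6+1
7+5+2
7+4+3
6+5+3
Counting gives 10.

10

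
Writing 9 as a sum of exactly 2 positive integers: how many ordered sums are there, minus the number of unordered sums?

Ordered (compositions into 2 parts): C(8,1) = 8.
Partitions of 9 into exactly 2 parts: 4.
Difference: 8 − 4 = 4.

4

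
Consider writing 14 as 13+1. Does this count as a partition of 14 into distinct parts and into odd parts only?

Yes

The parts sum to 14, and the condition 'all summands are distinct' holds; the condition 'every summand is odd' holds.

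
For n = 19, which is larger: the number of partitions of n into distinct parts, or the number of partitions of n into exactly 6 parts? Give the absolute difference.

17

Partitions of 19 into distinct parts: 54.
Partitions of 19 into exactly 6 parts: 71.
|54 − 71| = 17.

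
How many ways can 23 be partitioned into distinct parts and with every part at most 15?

85

Direct enumeration gives 85 partitions.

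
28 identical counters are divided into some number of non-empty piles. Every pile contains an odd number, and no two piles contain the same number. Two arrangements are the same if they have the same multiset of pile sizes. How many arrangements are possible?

Enumerating:
27, 1
25, 3
23, 5
21, 7
19, 9
19, 5, 3, 1
17, 11
17, 7, 3, 1
15, 13
15, 9, 3, 1
15, 7, 5, 1
13, 11, 3, 1
13, 9, 5, 1
13, 7, 5, 3
11, 9, 7, 1
11, 9, 5, 3

16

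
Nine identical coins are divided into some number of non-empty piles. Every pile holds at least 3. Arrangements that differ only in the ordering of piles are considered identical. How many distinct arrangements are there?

Enumerating:
9
3+6
4+5
3+3+3

4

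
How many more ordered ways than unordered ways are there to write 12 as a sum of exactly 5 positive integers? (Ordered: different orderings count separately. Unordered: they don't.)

Ordered (compositions into 5 parts): C(11,4) = 330.
Partitions of 12 into exactly 5 parts: 13.
Difference: 330 − 13 = 317.

317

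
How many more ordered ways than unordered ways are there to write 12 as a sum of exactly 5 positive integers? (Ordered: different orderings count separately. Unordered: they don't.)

Ordered (compositions into 5 parts): C(11,4) = 330.
Unordered (partitions into 5 parts): 13.
Difference: 330 − 13 = 317.

317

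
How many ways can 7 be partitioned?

15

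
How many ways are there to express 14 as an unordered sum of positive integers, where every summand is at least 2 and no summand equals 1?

There are too many to list fully; the first 12 (by largest part) are:
14
12+2
11+3
10+4
10+2+2
9+5
9+3+2
8+6
8+4+2
8+3+3
8+2+2+2
7+7
…and 22 more, for 34 total.

34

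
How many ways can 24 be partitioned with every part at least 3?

Systematic enumeration (by largest part, then next-largest, …) yields 110.

110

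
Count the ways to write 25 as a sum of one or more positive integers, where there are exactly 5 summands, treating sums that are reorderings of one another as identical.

Systematic enumeration (by largest part, then next-largest, …) yields 192.

192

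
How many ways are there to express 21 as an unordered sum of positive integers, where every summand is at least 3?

60

A partial list (first 12 by largest part):
21
18,3
17,4
16,5
15,6
15,3,3
14,7
14,4,3
13,8
13,5,3
13,4,4
12,9
…and 48 more, for 60 total.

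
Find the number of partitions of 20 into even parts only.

There are too many to list fully; the first 12 (by largest part) are:
20
2, 18
4, 16
2, 2, 16
6, 14
2, 4, 14
2, 2, 2, 14
8, 12
2, 6, 12
4, 4, 12
2, 2, 4, 12
2, 2, 2, 2, 12
…and 30 more, for 42 total.

42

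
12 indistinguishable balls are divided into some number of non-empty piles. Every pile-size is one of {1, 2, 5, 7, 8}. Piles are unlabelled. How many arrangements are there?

The partitions of 12 that satisfy the conditions:
8, 2, 2
8, 2, 1, 1
8, 1, 1, 1, 1
7, 5
7, 2, 2, 1
7, 2, 1, 1, 1
7, 1, 1, 1, 1, 1
5, 5, 2
5, 5, 1, 1
5, 2, 2, 2, 1
5, 2, 2, 1, 1, 1
5, 2, 1, 1, 1, 1, 1
5, 1, 1, 1, 1, 1, 1, 1
2, 2, 2, 2, 2, 2
2, 2, 2, 2, 2, 1, 1
2, 2, 2, 2, 1, 1, 1, 1
2, 2, 2, 1, 1, 1, 1, 1, 1
2, 2, 1, 1, 1, 1, 1, 1, 1, 1
2, 1, 1, 1, 1, 1, 1, 1, 1, 1, 1
1, 1, 1, 1, 1, 1, 1, 1, 1, 1, 1, 1

20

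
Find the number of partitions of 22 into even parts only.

There are too many to list fully; the first 12 (by largest part) are:
22
20 + 2
18 + 4
18 + 2 + 2
16 + 6
16 + 4 + 2
16 + 2 + 2 + 2
14 + 8
14 + 6 + 2
14 + 4 + 4
14 + 4 + 2 + 2
14 + 2 + 2 + 2 + 2
…and 44 more, for 56 total.

56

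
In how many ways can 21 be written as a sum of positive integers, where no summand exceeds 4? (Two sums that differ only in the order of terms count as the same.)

120

Direct enumeration gives 120 partitions.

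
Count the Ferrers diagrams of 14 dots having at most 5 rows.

There are too many to list fully; the first 12 (by largest part) are:
14
13,1
12,2
12,1,1
11,3
11,2,1
11,1,1,1
10,4
10,3,1
10,2,2
10,2,1,1
10,1,1,1,1
…and 58 more, for 70 total.

70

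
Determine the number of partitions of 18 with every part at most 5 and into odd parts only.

Listing the qualifying partitions of 18:
5, 5, 5, 3
5, 5, 5, 1, 1, 1
5, 5, 3, 3, 1, 1
5, 5, 3, 1, 1, 1, 1, 1
5, 5, 1, 1, 1, 1, 1, 1, 1, 1
5, 3, 3, 3, 3, 1
5, 3, 3, 3, 1, 1, 1, 1
5, 3, 3, 1, 1, 1, 1, 1, 1, 1
5, 3, 1, 1, 1, 1, 1, 1, 1, 1, 1, 1
5, 1, 1, 1, 1, 1, 1, 1, 1, 1, 1, 1, 1, 1
3, 3, 3, 3, 3, 3
3, 3, 3, 3, 3, 1, 1, 1
3, 3, 3, 3, 1, 1, 1, 1, 1, 1
3, 3, 3, 1, 1, 1, 1, 1, 1, 1, 1, 1
3, 3, 1, 1, 1, 1, 1, 1, 1, 1, 1, 1, 1, 1
3, 1, 1, 1, 1, 1, 1, 1, 1, 1, 1, 1, 1, 1, 1, 1
1, 1, 1, 1, 1, 1, 1, 1, 1, 1, 1, 1, 1, 1, 1, 1, 1, 1

17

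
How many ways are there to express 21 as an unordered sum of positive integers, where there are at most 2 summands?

11

Enumerating:
21
1,20
2,19
3,18
4,17
5,16
6,15
7,14
8,13
9,12
10,11
Counting gives 11.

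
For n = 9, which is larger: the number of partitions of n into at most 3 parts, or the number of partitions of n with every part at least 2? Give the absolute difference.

4

Partitions of 9 into at most 3 parts: 12.
Partitions of 9 with every part at least 2: 8.
|12 − 8| = 4.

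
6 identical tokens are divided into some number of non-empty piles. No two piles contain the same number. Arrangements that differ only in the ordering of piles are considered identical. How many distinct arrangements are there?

4

They are:
6
1 + 5
2 + 4
1 + 2 + 3
Counting gives 4.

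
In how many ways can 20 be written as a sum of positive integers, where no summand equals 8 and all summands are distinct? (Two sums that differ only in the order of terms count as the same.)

51

There are too many to list fully; the first 12 (by largest part) are:
20
19, 1
18, 2
17, 3
17, 2, 1
16, 4
16, 3, 1
15, 5
15, 4, 1
15, 3, 2
14, 6
14, 5, 1
…and 39 more, for 51 total.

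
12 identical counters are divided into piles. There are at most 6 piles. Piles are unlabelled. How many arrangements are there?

A partial list (first 12 by largest part):
12
1, 11
2, 10
1, 1, 10
3, 9
1, 2, 9
1, 1, 1, 9
4, 8
1, 3, 8
2, 2, 8
1, 1, 2, 8
1, 1, 1, 1, 8
…and 46 more, for 58 total.

58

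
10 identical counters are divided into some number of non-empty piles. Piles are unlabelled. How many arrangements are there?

42

A partial list (first 12 by largest part):
10
9,1
8,2
8,1,1
7,3
7,2,1
7,1,1,1
6,4
6,3,1
6,2,2
6,2,1,1
6,1,1,1,1
…and 30 more, for 42 total.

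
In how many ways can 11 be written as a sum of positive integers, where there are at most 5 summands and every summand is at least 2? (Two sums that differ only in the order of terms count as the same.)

14

The partitions of 11 that satisfy the conditions:
11
9,2
8,3
7,4
7,2,2
6,5
6,3,2
5,4,2
5,3,3
5,2,2,2
4,4,3
4,3,2,2
3,3,3,2
3,2,2,2,2
That's 14 in total.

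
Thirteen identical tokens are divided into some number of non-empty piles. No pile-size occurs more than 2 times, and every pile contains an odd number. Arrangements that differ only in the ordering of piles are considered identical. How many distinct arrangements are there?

7

Enumerating:
13
11 + 1 + 1
9 + 3 + 1
7 + 5 + 1
7 + 3 + 3
5 + 5 + 3
5 + 3 + 3 + 1 + 1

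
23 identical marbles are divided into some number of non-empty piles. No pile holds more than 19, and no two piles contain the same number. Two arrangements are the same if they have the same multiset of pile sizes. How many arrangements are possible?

99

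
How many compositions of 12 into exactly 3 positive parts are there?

A composition of 12 into 3 positive parts is chosen by placing 2 dividers among the 11 gaps between 12 units: C(11,2) = 55.

55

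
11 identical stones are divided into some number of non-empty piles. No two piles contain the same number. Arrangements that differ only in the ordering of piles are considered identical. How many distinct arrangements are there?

The partitions of 11 that satisfy the conditions:
11
10,1
9,2
8,3
8,2,1
7,4
7,3,1
6,5
6,4,1
6,3,2
5,4,2
5,3,2,1

12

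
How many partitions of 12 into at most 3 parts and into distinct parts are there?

13

Enumerating:
12
11, 1
10, 2
9, 3
9, 2, 1
8, 4
8, 3, 1
7, 5
7, 4, 1
7, 3, 2
6, 5, 1
6, 4, 2
5, 4, 3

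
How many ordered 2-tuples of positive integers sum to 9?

8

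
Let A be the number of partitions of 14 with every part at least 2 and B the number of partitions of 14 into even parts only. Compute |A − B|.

Partitions of 14 with every part at least 2: 34.
Partitions of 14 into even parts only: 15.
|34 − 15| = 19.

19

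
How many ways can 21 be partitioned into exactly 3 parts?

37

There are too many to list fully; the first 12 (by largest part) are:
19, 1, 1
18, 2, 1
17, 3, 1
17, 2, 2
16, 4, 1
16, 3, 2
15, 5, 1
15, 4, 2
15, 3, 3
14, 6, 1
14, 5, 2
14, 4, 3
…and 25 more, for 37 total.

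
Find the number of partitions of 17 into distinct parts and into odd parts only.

5

Listing the qualifying partitions of 17:
17
13+3+1
11+5+1
9+7+1
9+5+3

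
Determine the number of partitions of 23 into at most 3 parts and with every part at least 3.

There are too many to list fully; the first 12 (by largest part) are:
23
20,3
19,4
18,5
17,6
17,3,3
16,7
16,4,3
15,8
15,5,3
15,4,4
14,9
…and 22 more, for 34 total.

34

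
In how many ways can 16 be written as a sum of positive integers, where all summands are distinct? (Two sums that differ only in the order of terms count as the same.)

There are too many to list fully; the first 12 (by largest part) are:
16
15+1
14+2
13+3
13+2+1
12+4
12+3+1
11+5
11+4+1
11+3+2
10+6
10+5+1
…and 20 more, for 32 total.

32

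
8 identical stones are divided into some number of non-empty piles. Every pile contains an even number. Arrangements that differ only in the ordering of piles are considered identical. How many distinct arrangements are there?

The partitions of 8 that satisfy the conditions:
8
2+6
4+4
2+2+4
2+2+2+2

5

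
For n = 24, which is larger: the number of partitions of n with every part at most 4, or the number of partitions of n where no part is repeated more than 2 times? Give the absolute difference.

Partitions of 24 with every part at most 4: 169.
Partitions of 24 where no part is repeated more than 2 times: 431.
|169 − 431| = 262.

262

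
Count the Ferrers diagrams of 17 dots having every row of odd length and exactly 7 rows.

They are:
11+1+1+1+1+1+1
9+3+1+1+1+1+1
7+5+1+1+1+1+1
7+3+3+1+1+1+1
5+5+3+1+1+1+1
5+3+3+3+1+1+1
3+3+3+3+3+1+1
That's 7 in total.

7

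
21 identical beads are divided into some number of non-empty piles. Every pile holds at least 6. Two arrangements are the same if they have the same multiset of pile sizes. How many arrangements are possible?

9

They are:
21
6 + 15
7 + 14
8 + 13
9 + 12
10 + 11
6 + 6 + 9
6 + 7 + 8
7 + 7 + 7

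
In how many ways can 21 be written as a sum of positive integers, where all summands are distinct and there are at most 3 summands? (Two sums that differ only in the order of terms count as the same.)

38

There are too many to list fully; the first 12 (by largest part) are:
21
20 + 1
19 + 2
18 + 3
18 + 2 + 1
17 + 4
17 + 3 + 1
16 + 5
16 + 4 + 1
16 + 3 + 2
15 + 6
15 + 5 + 1
…and 26 more, for 38 total.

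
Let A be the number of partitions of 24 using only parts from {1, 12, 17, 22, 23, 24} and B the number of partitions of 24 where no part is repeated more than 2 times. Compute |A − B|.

424

Partitions of 24 using only parts from {1, 12, 17, 22, 23, 24}: 7.
Partitions of 24 where no part is repeated more than 2 times: 431.
|7 − 431| = 424.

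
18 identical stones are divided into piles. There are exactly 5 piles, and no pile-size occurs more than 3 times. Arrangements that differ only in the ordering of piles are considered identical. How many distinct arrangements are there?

53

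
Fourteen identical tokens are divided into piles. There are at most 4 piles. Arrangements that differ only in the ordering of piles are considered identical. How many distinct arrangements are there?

47

A partial list (first 12 by largest part):
14
13, 1
12, 2
12, 1, 1
11, 3
11, 2, 1
11, 1, 1, 1
10, 4
10, 3, 1
10, 2, 2
10, 2, 1, 1
9, 5
…and 35 more, for 47 total.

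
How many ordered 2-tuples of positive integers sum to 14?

Equivalently, choose which 1 of the 13 gaps become plus signs: C(13,1) = 13.

13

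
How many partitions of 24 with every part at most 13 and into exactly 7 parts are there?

Enumerating by decreasing first part gives 189 partitions in all.

189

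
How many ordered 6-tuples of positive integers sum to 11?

By stars and bars with positive parts, the count is C(10,5) = 252.

252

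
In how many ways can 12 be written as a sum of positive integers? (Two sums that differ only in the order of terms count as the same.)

77

Counting exhaustively, 77 partitions satisfy the conditions.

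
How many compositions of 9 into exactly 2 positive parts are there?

Place 1 bars in the 8 internal gaps of a row of 9 dots: C(8,1) = 8.

8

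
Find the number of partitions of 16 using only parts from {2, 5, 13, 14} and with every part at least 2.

3

Listing the qualifying partitions of 16:
2+14
2+2+2+5+5
2+2+2+2+2+2+2+2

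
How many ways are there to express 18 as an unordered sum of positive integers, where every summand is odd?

46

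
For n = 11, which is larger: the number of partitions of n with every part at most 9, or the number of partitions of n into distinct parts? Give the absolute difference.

Partitions of 11 with every part at most 9: 54.
Partitions of 11 into distinct parts: 12.
|54 − 12| = 42.

42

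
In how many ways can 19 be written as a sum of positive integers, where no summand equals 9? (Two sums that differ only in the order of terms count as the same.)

448

Systematic enumeration (by largest part, then next-largest, …) yields 448.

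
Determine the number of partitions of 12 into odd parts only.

They are:
11 + 1
9 + 3
9 + 1 + 1 + 1
7 + 5
7 + 3 + 1 + 1
7 + 1 + 1 + 1 + 1 + 1
5 + 5 + 1 + 1
5 + 3 + 3 + 1
5 + 3 + 1 + 1 + 1 + 1
5 + 1 + 1 + 1 + 1 + 1 + 1 + 1
3 + 3 + 3 + 3
3 + 3 + 3 + 1 + 1 + 1
3 + 3 + 1 + 1 + 1 + 1 + 1 + 1
3 + 1 + 1 + 1 + 1 + 1 + 1 + 1 + 1 + 1
1 + 1 + 1 + 1 + 1 + 1 + 1 + 1 + 1 + 1 + 1 + 1
Counting gives 15.

15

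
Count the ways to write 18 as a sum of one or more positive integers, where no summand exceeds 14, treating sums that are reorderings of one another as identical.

378

Systematic enumeration (by largest part, then next-largest, …) yields 378.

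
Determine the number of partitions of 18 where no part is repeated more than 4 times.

262

Counting exhaustively, 262 partitions satisfy the conditions.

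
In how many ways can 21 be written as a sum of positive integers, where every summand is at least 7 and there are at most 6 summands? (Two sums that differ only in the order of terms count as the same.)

6

They are:
21
14+7
13+8
12+9
11+10
7+7+7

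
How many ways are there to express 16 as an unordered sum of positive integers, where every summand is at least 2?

55

A partial list (first 12 by largest part):
16
14,2
13,3
12,4
12,2,2
11,5
11,3,2
10,6
10,4,2
10,3,3
10,2,2,2
9,7
…and 43 more, for 55 total.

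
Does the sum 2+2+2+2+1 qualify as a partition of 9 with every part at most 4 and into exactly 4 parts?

The parts sum to 9, and the condition 'there are exactly 4 summands' is violated.

No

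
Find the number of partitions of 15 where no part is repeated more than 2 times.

There are too many to list fully; the first 12 (by largest part) are:
15
14 + 1
13 + 2
13 + 1 + 1
12 + 3
12 + 2 + 1
11 + 4
11 + 3 + 1
11 + 2 + 2
11 + 2 + 1 + 1
10 + 5
10 + 4 + 1
…and 58 more, for 70 total.

70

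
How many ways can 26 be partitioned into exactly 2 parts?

13

They are:
25+1
24+2
23+3
22+4
21+5
20+6
19+7
18+8
17+9
16+10
15+11
14+12
13+13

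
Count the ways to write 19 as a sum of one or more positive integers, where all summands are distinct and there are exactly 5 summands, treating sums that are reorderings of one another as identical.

5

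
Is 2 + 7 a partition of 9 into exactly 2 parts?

The parts sum to 9, and the condition 'there are exactly 2 summands' holds.

Yes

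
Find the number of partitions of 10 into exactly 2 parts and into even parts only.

2

Listing the qualifying partitions of 10:
8 + 2
6 + 4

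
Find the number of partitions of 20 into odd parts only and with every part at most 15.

A partial list (first 12 by largest part):
5, 15
1, 1, 3, 15
1, 1, 1, 1, 1, 15
7, 13
1, 1, 5, 13
1, 3, 3, 13
1, 1, 1, 1, 3, 13
1, 1, 1, 1, 1, 1, 1, 13
9, 11
1, 1, 7, 11
1, 3, 5, 11
1, 1, 1, 1, 5, 11
…and 49 more, for 61 total.

61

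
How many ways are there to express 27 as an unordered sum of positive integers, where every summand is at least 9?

They are:
27
9,18
10,17
11,16
12,15
13,14
9,9,9
That's 7 in total.

7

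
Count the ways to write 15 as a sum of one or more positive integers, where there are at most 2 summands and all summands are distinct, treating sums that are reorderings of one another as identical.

8

They are:
15
14,1
13,2
12,3
11,4
10,5
9,6
8,7
Counting gives 8.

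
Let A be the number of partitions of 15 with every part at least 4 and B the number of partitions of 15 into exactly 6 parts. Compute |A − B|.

Partitions of 15 with every part at least 4: 8.
Partitions of 15 into exactly 6 parts: 26.
|8 − 26| = 18.

18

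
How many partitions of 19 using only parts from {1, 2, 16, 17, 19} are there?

15

Enumerating:
19
17,2
17,1,1
16,2,1
16,1,1,1
2,2,2,2,2,2,2,2,2,1
2,2,2,2,2,2,2,2,1,1,1
2,2,2,2,2,2,2,1,1,1,1,1
2,2,2,2,2,2,1,1,1,1,1,1,1
2,2,2,2,2,1,1,1,1,1,1,1,1,1
2,2,2,2,1,1,1,1,1,1,1,1,1,1,1
2,2,2,1,1,1,1,1,1,1,1,1,1,1,1,1
2,2,1,1,1,1,1,1,1,1,1,1,1,1,1,1,1
2,1,1,1,1,1,1,1,1,1,1,1,1,1,1,1,1,1
1,1,1,1,1,1,1,1,1,1,1,1,1,1,1,1,1,1,1
Counting gives 15.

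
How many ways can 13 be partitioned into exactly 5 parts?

18

Enumerating:
1+1+1+1+9
1+1+1+2+8
1+1+1+3+7
1+1+2+2+7
1+1+1+4+6
1+1+2+3+6
1+2+2+2+6
1+1+1+5+5
1+1+2+4+5
1+1+3+3+5
1+2+2+3+5
2+2+2+2+5
1+1+3+4+4
1+2+2+4+4
1+2+3+3+4
2+2+2+3+4
1+3+3+3+3
2+2+3+3+3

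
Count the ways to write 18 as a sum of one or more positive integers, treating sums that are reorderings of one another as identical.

Direct enumeration gives 385 partitions.

385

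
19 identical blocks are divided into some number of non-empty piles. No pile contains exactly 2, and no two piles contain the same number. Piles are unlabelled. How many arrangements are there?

32

A partial list (first 12 by largest part):
19
18+1
16+3
15+4
15+3+1
14+5
14+4+1
13+6
13+5+1
12+7
12+6+1
12+4+3
…and 20 more, for 32 total.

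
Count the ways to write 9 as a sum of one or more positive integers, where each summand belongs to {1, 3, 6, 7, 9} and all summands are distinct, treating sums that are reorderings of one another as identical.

Listing the qualifying partitions of 9:
9
6,3

2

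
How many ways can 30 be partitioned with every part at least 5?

70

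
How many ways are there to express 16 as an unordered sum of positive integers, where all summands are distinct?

There are too many to list fully; the first 12 (by largest part) are:
16
15+1
14+2
13+3
13+2+1
12+4
12+3+1
11+5
11+4+1
11+3+2
10+6
10+5+1
…and 20 more, for 32 total.

32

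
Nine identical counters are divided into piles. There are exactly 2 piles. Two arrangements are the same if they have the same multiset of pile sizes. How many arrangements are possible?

The partitions of 9 that satisfy the conditions:
8+1
7+2
6+3
5+4
That's 4 in total.

4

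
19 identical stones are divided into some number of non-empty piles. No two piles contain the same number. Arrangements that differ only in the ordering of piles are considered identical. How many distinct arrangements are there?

There are too many to list fully; the first 12 (by largest part) are:
19
18,1
17,2
16,3
16,2,1
15,4
15,3,1
14,5
14,4,1
14,3,2
13,6
13,5,1
…and 42 more, for 54 total.

54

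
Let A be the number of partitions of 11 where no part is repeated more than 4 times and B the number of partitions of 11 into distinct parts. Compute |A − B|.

Partitions of 11 where no part is repeated more than 4 times: 44.
Partitions of 11 into distinct parts: 12.
|44 − 12| = 32.

32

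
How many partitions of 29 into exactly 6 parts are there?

Enumerating by decreasing first part gives 454 partitions in all.

454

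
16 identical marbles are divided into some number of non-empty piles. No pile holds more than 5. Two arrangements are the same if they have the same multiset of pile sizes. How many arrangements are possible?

A full systematic count gives 101.

101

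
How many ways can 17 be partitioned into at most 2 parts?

9

Enumerating:
17
16, 1
15, 2
14, 3
13, 4
12, 5
11, 6
10, 7
9, 8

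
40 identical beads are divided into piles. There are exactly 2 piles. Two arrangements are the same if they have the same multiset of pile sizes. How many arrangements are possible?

20

Enumerating:
1 + 39
2 + 38
3 + 37
4 + 36
5 + 35
6 + 34
7 + 33
8 + 32
9 + 31
10 + 30
11 + 29
12 + 28
13 + 27
14 + 26
15 + 25
16 + 24
17 + 23
18 + 22
19 + 21
20 + 20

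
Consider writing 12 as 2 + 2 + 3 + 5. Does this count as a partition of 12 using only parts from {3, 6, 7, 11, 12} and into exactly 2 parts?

No

The parts sum to 12, and the condition 'each summand belongs to {3, 6, 7, 11, 12}' is violated.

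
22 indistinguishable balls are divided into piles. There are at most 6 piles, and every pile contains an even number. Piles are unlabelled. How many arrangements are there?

44

There are too many to list fully; the first 12 (by largest part) are:
22
2+20
4+18
2+2+18
6+16
2+4+16
2+2+2+16
8+14
2+6+14
4+4+14
2+2+4+14
2+2+2+2+14
…and 32 more, for 44 total.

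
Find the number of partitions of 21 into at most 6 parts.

331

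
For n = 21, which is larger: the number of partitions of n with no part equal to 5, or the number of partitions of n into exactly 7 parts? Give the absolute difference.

456

Partitions of 21 with no part equal to 5: 561.
Partitions of 21 into exactly 7 parts: 105.
|561 − 105| = 456.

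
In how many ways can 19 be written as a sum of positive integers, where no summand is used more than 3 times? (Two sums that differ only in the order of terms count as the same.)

Counting exhaustively, 258 partitions satisfy the conditions.

258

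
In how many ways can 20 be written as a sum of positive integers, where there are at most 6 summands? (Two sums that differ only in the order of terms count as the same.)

A full systematic count gives 282.

282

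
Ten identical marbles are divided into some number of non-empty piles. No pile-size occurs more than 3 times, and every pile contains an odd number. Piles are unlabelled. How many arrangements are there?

Enumerating:
9+1
7+3
7+1+1+1
5+5
5+3+1+1
3+3+3+1

6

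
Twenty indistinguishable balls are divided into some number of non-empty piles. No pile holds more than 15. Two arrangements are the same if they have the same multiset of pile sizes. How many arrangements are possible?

Direct enumeration gives 615 partitions.

615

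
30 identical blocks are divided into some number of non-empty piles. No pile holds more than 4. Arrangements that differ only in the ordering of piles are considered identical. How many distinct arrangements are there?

A full systematic count gives 297.

297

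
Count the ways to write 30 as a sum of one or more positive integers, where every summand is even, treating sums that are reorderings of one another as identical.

Direct enumeration gives 176 partitions.

176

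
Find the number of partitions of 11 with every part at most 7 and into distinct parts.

Listing the qualifying partitions of 11:
4, 7
1, 3, 7
5, 6
1, 4, 6
2, 3, 6
2, 4, 5
1, 2, 3, 5

7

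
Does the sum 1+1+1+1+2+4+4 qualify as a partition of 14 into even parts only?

No

The parts sum to 14, and the condition 'every summand is even' is violated.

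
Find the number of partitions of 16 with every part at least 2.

55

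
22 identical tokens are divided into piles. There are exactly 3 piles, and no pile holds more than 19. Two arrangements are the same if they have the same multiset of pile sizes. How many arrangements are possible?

39

There are too many to list fully; the first 12 (by largest part) are:
19 + 2 + 1
18 + 3 + 1
18 + 2 + 2
17 + 4 + 1
17 + 3 + 2
16 + 5 + 1
16 + 4 + 2
16 + 3 + 3
15 + 6 + 1
15 + 5 + 2
15 + 4 + 3
14 + 7 + 1
…and 27 more, for 39 total.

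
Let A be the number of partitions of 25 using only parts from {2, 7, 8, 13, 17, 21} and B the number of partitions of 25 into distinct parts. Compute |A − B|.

Partitions of 25 using only parts from {2, 7, 8, 13, 17, 21}: 9.
Partitions of 25 into distinct parts: 142.
|9 − 142| = 133.

133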